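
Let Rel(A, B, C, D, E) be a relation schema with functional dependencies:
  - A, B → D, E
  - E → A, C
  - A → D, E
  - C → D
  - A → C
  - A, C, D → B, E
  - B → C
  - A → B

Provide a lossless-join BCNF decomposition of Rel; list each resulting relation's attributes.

{A, B, E}; {B, C}; {C, D}

Candidate keys of the original relation: {A}, {E}.
Within {A, B, C, D, E}: {C}⁺ ∩ {A, B, C, D, E} = {C, D}, not the whole set, so C → D violates BCNF; decompose into {C, D} and {A, B, C, E}.
{C, D} is in BCNF.
Within {A, B, C, E}: {B}⁺ ∩ {A, B, C, E} = {B, C}, not the whole set, so B → C violates BCNF; decompose into {B, C} and {A, B, E}.
{B, C} is in BCNF.
{A, B, E} is in BCNF.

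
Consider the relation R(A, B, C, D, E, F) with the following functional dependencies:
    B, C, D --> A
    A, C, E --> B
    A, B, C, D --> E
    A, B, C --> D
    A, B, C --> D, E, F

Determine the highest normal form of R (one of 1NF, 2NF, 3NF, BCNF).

Candidate keys: {A, B, C}, {A, C, E}, {B, C, D}. Prime attributes: {A, B, C, D, E}.
The left-hand side of every FD is a superkey, so BCNF is satisfied.

BCNF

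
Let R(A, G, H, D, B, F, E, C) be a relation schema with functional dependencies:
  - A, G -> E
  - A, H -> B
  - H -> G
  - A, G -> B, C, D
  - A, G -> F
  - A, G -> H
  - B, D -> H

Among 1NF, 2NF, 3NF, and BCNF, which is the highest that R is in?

Candidate keys: {A, B, D}, {A, G}, {A, H}. Prime attributes: {A, B, D, G, H}.
For H -> G we have {H}⁺ = {G, H}; {H} is not a superkey, so BCNF fails.
But every attribute on its right side ({G}) is prime, and the same holds for every other non-superkey FD, so 3NF still holds.

3NF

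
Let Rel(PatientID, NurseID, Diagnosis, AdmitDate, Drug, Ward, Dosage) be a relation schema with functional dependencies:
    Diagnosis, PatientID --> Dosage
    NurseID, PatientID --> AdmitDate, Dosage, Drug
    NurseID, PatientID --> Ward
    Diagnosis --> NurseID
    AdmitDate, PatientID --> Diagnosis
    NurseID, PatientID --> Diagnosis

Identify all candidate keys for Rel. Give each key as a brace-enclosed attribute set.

Attributes never on any right-hand side: {PatientID} — every candidate key must contain it.
{AdmitDate, PatientID} is a candidate key since {AdmitDate, PatientID}⁺ = {AdmitDate, Diagnosis, Dosage, Drug, NurseID, PatientID, Ward} covers every attribute.
{Diagnosis, PatientID} is a candidate key since {Diagnosis, PatientID}⁺ = {AdmitDate, Diagnosis, Dosage, Drug, NurseID, PatientID, Ward} covers every attribute.
{NurseID, PatientID} is a candidate key since {NurseID, PatientID}⁺ = {AdmitDate, Diagnosis, Dosage, Drug, NurseID, PatientID, Ward} covers every attribute.
Any other superkey properly contains one of these, so there are no further candidate keys.

{AdmitDate, PatientID}, {Diagnosis, PatientID}, {NurseID, PatientID}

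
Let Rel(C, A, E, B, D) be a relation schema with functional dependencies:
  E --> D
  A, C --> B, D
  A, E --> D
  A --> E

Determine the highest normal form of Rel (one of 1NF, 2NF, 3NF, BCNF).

1NF

Candidate key: {A, C}. Prime attributes: {A, C}.
E --> D: {E}⁺ = {D, E}, which is not all of the attributes, so the left side is not a superkey — BCNF is violated.
Because {D} is non-prime and the left side of E --> D is not a superkey, the relation is not in 3NF.
The proper key subset {A} of {A, C} determines non-prime {D, E}, so the relation is not even in 2NF.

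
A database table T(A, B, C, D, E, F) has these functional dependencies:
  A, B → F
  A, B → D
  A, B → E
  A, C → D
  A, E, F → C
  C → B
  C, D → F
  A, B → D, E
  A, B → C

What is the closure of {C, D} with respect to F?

Start with {C, D}.
C → B applies; add {B} → now {B, C, D}.
C, D → F applies; add {F} → now {B, C, D, F}.
No further FD applies.

{B, C, D, F}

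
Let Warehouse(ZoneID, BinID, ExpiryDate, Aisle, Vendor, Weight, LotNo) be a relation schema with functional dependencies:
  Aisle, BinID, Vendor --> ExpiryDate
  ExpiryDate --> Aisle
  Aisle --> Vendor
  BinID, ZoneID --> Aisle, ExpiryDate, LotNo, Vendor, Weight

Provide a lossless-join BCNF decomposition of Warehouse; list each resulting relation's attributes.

Candidate key of the original relation: {BinID, ZoneID}.
Within {Aisle, BinID, ExpiryDate, LotNo, Vendor, Weight, ZoneID}: {Aisle, BinID, Vendor}⁺ ∩ {Aisle, BinID, ExpiryDate, LotNo, Vendor, Weight, ZoneID} = {Aisle, BinID, ExpiryDate, Vendor}, not the whole set, so Aisle, BinID, Vendor --> ExpiryDate violates BCNF; decompose into {Aisle, BinID, ExpiryDate, Vendor} and {Aisle, BinID, LotNo, Vendor, Weight, ZoneID}.
Within {Aisle, BinID, ExpiryDate, Vendor}: {ExpiryDate}⁺ ∩ {Aisle, BinID, ExpiryDate, Vendor} = {Aisle, ExpiryDate, Vendor}, not the whole set, so ExpiryDate --> Aisle, Vendor violates BCNF; decompose into {Aisle, ExpiryDate, Vendor} and {BinID, ExpiryDate}.
Within {Aisle, ExpiryDate, Vendor}: {Aisle}⁺ ∩ {Aisle, ExpiryDate, Vendor} = {Aisle, Vendor}, not the whole set, so Aisle --> Vendor violates BCNF; decompose into {Aisle, Vendor} and {Aisle, ExpiryDate}.
{Aisle, Vendor} has no BCNF violation.
{Aisle, ExpiryDate} has no BCNF violation.
{BinID, ExpiryDate} has no BCNF violation.
Within {Aisle, BinID, LotNo, Vendor, Weight, ZoneID}: {Aisle}⁺ ∩ {Aisle, BinID, LotNo, Vendor, Weight, ZoneID} = {Aisle, Vendor}, not the whole set, so Aisle --> Vendor violates BCNF; decompose into {Aisle, Vendor} and {Aisle, BinID, LotNo, Weight, ZoneID}.
{Aisle, Vendor} has no BCNF violation.
{Aisle, BinID, LotNo, Weight, ZoneID} has no BCNF violation.

{Aisle, BinID, LotNo, Weight, ZoneID}; {Aisle, ExpiryDate}; {Aisle, Vendor}; {BinID, ExpiryDate}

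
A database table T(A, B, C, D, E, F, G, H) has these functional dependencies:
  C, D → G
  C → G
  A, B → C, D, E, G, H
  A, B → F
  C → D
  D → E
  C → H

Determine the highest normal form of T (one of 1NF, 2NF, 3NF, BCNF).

Candidate key: {A, B}. Prime attributes: {A, B}.
C, D → G: {C, D}⁺ = {C, D, E, G, H}, which is not all of the attributes, so the left side is not a superkey — BCNF is violated.
C, D → G determines the non-prime attribute {G} from a non-superkey — 3NF is violated.
No proper subset of a key has a non-prime attribute in its closure, so there is no partial dependency; 2NF holds.

2NF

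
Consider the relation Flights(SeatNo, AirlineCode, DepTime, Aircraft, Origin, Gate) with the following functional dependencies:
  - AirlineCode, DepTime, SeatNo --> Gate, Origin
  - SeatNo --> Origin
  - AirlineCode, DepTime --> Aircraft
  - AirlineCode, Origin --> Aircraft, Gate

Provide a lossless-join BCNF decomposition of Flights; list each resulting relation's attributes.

{Aircraft, AirlineCode, DepTime}; {AirlineCode, DepTime, SeatNo}; {AirlineCode, Gate, SeatNo}; {Origin, SeatNo}

Candidate key of the original relation: {AirlineCode, DepTime, SeatNo}.
In {Aircraft, AirlineCode, DepTime, Gate, Origin, SeatNo}, {SeatNo} is not a superkey ({SeatNo}⁺ restricted to this set is {Origin, SeatNo}), so split on SeatNo --> Origin into {Origin, SeatNo} and {Aircraft, AirlineCode, DepTime, Gate, SeatNo}.
{Origin, SeatNo} has no BCNF violation.
In {Aircraft, AirlineCode, DepTime, Gate, SeatNo}, {AirlineCode, DepTime} is not a superkey ({AirlineCode, DepTime}⁺ restricted to this set is {Aircraft, AirlineCode, DepTime}), so split on AirlineCode, DepTime --> Aircraft into {Aircraft, AirlineCode, DepTime} and {AirlineCode, DepTime, Gate, SeatNo}.
{Aircraft, AirlineCode, DepTime} has no BCNF violation.
In {AirlineCode, DepTime, Gate, SeatNo}, {AirlineCode, SeatNo} is not a superkey ({AirlineCode, SeatNo}⁺ restricted to this set is {AirlineCode, Gate, SeatNo}), so split on AirlineCode, SeatNo --> Gate into {AirlineCode, Gate, SeatNo} and {AirlineCode, DepTime, SeatNo}.
{AirlineCode, Gate, SeatNo} has no BCNF violation.
{AirlineCode, DepTime, SeatNo} has no BCNF violation.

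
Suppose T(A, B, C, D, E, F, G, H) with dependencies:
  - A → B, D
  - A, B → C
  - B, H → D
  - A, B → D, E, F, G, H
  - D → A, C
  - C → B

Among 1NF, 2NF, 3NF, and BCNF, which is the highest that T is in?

Candidate keys: {A}, {B, H}, {C, H}, {D}. Prime attributes: {A, B, C, D, H}.
C → B breaks BCNF: {C}⁺ = {B, C}, so {C} is not a superkey.
Its right-hand attributes {B} are all prime, as are those of every other non-superkey FD — the relation is in 3NF.

3NF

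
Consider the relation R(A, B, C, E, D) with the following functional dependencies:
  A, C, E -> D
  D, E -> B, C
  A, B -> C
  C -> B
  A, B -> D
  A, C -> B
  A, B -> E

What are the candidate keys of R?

{A, B}, {A, C}, {A, D, E}

Attributes never on any right-hand side: {A} — every candidate key must contain it.
Closure of {A, B} is {A, B, C, D, E}, the whole schema; {A, B} is a candidate key.
Closure of {A, C} is {A, B, C, D, E}, the whole schema; {A, C} is a candidate key.
Closure of {A, D, E} is {A, B, C, D, E}, the whole schema; {A, D, E} is a candidate key.
No proper subset of any of these is a key, and no other minimal superkey exists.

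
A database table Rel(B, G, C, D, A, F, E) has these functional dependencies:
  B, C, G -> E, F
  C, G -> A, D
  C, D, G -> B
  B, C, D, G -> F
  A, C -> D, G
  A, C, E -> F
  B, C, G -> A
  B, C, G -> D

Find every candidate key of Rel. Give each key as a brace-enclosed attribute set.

{A, C}, {C, G}

{C} never appears on the right of any FD, so every key must include it.
Closure of {A, C} is {A, B, C, D, E, F, G}, the whole schema; {A, C} is a candidate key.
Closure of {C, G} is {A, B, C, D, E, F, G}, the whole schema; {C, G} is a candidate key.
Any other superkey properly contains one of these, so there are no further candidate keys.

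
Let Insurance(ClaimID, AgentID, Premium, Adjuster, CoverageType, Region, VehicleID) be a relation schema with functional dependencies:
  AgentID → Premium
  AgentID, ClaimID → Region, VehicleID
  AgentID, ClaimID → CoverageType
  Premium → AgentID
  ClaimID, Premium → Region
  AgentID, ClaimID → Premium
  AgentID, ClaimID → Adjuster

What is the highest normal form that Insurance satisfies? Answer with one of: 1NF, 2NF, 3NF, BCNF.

3NF

Candidate keys: {AgentID, ClaimID}, {ClaimID, Premium}. Prime attributes: {AgentID, ClaimID, Premium}.
For AgentID → Premium we have {AgentID}⁺ = {AgentID, Premium}; {AgentID} is not a superkey, so BCNF fails.
But every attribute on its right side ({Premium}) is prime, and the same holds for every other non-superkey FD, so 3NF still holds.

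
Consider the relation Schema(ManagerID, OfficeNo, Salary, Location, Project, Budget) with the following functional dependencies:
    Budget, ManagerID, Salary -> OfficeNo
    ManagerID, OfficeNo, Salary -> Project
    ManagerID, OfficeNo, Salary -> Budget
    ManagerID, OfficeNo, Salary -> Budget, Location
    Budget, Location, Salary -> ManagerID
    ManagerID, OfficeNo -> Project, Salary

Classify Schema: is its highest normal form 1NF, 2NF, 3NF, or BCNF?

BCNF

Candidate keys: {Budget, Location, Salary}, {Budget, ManagerID, Salary}, {ManagerID, OfficeNo}. Prime attributes: {Budget, Location, ManagerID, OfficeNo, Salary}.
The left-hand side of every FD is a superkey, so BCNF is satisfied.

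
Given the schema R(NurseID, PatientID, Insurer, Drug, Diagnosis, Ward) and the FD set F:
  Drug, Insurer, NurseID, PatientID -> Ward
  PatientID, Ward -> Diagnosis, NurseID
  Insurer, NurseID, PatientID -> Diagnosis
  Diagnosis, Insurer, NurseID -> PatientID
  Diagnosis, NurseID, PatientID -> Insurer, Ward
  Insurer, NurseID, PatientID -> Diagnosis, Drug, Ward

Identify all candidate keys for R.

Closure of {PatientID, Ward} is {Diagnosis, Drug, Insurer, NurseID, PatientID, Ward}, the whole schema; {PatientID, Ward} is a candidate key.
Closure of {Diagnosis, Insurer, NurseID} is {Diagnosis, Drug, Insurer, NurseID, PatientID, Ward}, the whole schema; {Diagnosis, Insurer, NurseID} is a candidate key.
Closure of {Diagnosis, NurseID, PatientID} is {Diagnosis, Drug, Insurer, NurseID, PatientID, Ward}, the whole schema; {Diagnosis, NurseID, PatientID} is a candidate key.
Closure of {Insurer, NurseID, PatientID} is {Diagnosis, Drug, Insurer, NurseID, PatientID, Ward}, the whole schema; {Insurer, NurseID, PatientID} is a candidate key.
These are minimal and exhaustive — every other superkey contains one of them.

{Diagnosis, Insurer, NurseID}, {Diagnosis, NurseID, PatientID}, {Insurer, NurseID, PatientID}, {PatientID, Ward}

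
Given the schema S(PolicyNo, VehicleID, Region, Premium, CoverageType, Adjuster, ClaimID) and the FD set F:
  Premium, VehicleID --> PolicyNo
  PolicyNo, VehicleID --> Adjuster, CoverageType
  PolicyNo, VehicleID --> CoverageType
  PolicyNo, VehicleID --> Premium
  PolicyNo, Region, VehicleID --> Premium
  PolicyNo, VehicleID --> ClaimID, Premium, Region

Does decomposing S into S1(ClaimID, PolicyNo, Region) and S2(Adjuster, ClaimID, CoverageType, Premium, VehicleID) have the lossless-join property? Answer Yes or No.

The shared attributes are {ClaimID} and {ClaimID}⁺ = {ClaimID}.
The closure covers neither S1 nor S2 entirely; the join is not lossless.

No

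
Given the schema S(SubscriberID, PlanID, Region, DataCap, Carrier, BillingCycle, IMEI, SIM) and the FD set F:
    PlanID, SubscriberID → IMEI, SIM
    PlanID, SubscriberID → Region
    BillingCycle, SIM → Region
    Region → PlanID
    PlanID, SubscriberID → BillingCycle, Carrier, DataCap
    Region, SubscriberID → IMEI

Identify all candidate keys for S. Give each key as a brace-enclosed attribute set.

No FD produces {SubscriberID}, so it must be in every candidate key.
{PlanID, SubscriberID} is a candidate key since {PlanID, SubscriberID}⁺ = {BillingCycle, Carrier, DataCap, IMEI, PlanID, Region, SIM, SubscriberID} covers every attribute.
{Region, SubscriberID} is a candidate key since {Region, SubscriberID}⁺ = {BillingCycle, Carrier, DataCap, IMEI, PlanID, Region, SIM, SubscriberID} covers every attribute.
{BillingCycle, SIM, SubscriberID} is a candidate key since {BillingCycle, SIM, SubscriberID}⁺ = {BillingCycle, Carrier, DataCap, IMEI, PlanID, Region, SIM, SubscriberID} covers every attribute.
No proper subset of any of these is a key, and no other minimal superkey exists.

{BillingCycle, SIM, SubscriberID}, {PlanID, SubscriberID}, {Region, SubscriberID}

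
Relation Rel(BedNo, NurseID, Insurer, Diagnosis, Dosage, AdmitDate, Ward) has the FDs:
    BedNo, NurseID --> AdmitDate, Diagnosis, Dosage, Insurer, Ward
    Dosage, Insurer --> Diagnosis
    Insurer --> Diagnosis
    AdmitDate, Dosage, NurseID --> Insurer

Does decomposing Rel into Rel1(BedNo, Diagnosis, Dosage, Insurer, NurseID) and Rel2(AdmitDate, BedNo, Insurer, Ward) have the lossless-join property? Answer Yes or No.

The shared attributes are {BedNo, Insurer} and {BedNo, Insurer}⁺ = {BedNo, Diagnosis, Insurer}.
Neither Rel1 nor Rel2 is contained in that closure, so the decomposition is lossy.

No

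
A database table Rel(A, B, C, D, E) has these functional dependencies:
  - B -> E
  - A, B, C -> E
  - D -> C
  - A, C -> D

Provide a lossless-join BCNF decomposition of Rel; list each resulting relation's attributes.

{A, B, D}; {B, E}; {C, D}

Candidate keys of the original relation: {A, B, C}, {A, B, D}.
In {A, B, C, D, E}, {B} is not a superkey ({B}⁺ restricted to this set is {B, E}), so split on B -> E into {B, E} and {A, B, C, D}.
{B, E} has no BCNF violation.
In {A, B, C, D}, {D} is not a superkey ({D}⁺ restricted to this set is {C, D}), so split on D -> C into {C, D} and {A, B, D}.
{C, D} has no BCNF violation.
{A, B, D} has no BCNF violation.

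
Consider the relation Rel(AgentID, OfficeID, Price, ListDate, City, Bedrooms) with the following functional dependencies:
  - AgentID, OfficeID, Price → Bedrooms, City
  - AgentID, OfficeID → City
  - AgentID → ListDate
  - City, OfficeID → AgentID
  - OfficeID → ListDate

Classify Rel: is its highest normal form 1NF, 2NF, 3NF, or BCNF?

1NF

Candidate keys: {AgentID, OfficeID, Price}, {City, OfficeID, Price}. Prime attributes: {AgentID, City, OfficeID, Price}.
For AgentID, OfficeID → City we have {AgentID, OfficeID}⁺ = {AgentID, City, ListDate, OfficeID}; {AgentID, OfficeID} is not a superkey, so BCNF fails.
AgentID → ListDate determines the non-prime attribute {ListDate} from a non-superkey — 3NF is violated.
Since {AgentID} ⊂ {AgentID, OfficeID, Price} and {AgentID}⁺ ⊇ {ListDate} with {ListDate} non-prime, there is a partial dependency; 2NF fails.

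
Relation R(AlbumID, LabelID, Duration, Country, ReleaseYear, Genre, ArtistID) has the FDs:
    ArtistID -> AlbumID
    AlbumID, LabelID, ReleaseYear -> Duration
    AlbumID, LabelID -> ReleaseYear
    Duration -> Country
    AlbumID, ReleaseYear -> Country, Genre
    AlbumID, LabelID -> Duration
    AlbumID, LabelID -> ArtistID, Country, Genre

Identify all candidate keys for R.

{AlbumID, LabelID}, {ArtistID, LabelID}

Attributes never on any right-hand side: {LabelID} — every candidate key must contain it.
Closure of {AlbumID, LabelID} is {AlbumID, ArtistID, Country, Duration, Genre, LabelID, ReleaseYear}, the whole schema; {AlbumID, LabelID} is a candidate key.
Closure of {ArtistID, LabelID} is {AlbumID, ArtistID, Country, Duration, Genre, LabelID, ReleaseYear}, the whole schema; {ArtistID, LabelID} is a candidate key.
Any other superkey properly contains one of these, so there are no further candidate keys.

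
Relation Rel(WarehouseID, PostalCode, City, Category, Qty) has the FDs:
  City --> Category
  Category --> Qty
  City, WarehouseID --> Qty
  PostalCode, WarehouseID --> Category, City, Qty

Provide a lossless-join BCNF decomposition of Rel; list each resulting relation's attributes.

Candidate key of the original relation: {PostalCode, WarehouseID}.
{Category, City, PostalCode, Qty, WarehouseID}: {City} determines {Category, City, Qty} here but is not a superkey — split on City --> Category, Qty, giving {Category, City, Qty} and {City, PostalCode, WarehouseID}.
{Category, City, Qty}: {Category} determines {Category, Qty} here but is not a superkey — split on Category --> Qty, giving {Category, Qty} and {Category, City}.
{Category, Qty} is in BCNF.
{Category, City} is in BCNF.
{City, PostalCode, WarehouseID} is in BCNF.

{Category, City}; {Category, Qty}; {City, PostalCode, WarehouseID}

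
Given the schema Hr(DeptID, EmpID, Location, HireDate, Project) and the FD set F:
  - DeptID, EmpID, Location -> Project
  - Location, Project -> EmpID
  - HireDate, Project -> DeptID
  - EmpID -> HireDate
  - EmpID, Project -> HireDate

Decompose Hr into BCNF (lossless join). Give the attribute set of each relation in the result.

{DeptID, HireDate, Project}; {EmpID, HireDate}; {EmpID, Location, Project}

Candidate keys of the original relation: {DeptID, EmpID, Location}, {Location, Project}.
In {DeptID, EmpID, HireDate, Location, Project}, {HireDate, Project} is not a superkey ({HireDate, Project}⁺ restricted to this set is {DeptID, HireDate, Project}), so split on HireDate, Project -> DeptID into {DeptID, HireDate, Project} and {EmpID, HireDate, Location, Project}.
{DeptID, HireDate, Project}: every determinant is a superkey — BCNF.
In {EmpID, HireDate, Location, Project}, {EmpID} is not a superkey ({EmpID}⁺ restricted to this set is {EmpID, HireDate}), so split on EmpID -> HireDate into {EmpID, HireDate} and {EmpID, Location, Project}.
{EmpID, HireDate}: every determinant is a superkey — BCNF.
{EmpID, Location, Project}: every determinant is a superkey — BCNF.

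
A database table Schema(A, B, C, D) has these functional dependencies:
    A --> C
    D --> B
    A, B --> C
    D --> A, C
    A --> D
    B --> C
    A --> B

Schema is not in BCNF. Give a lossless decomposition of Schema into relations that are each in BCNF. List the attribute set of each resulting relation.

Candidate keys of the original relation: {A}, {D}.
{A, B, C, D}: {B} determines {B, C} here but is not a superkey — split on B --> C, giving {B, C} and {A, B, D}.
{B, C} has no BCNF violation.
{A, B, D} has no BCNF violation.

{A, B, D}; {B, C}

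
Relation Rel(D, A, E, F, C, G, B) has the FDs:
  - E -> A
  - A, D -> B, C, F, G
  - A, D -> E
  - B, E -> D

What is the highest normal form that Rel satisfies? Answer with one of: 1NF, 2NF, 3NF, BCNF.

3NF

Candidate keys: {A, D}, {B, E}, {D, E}. Prime attributes: {A, B, D, E}.
E -> A breaks BCNF: {E}⁺ = {A, E}, so {E} is not a superkey.
Its right-hand attributes {A} are all prime, as are those of every other non-superkey FD — the relation is in 3NF.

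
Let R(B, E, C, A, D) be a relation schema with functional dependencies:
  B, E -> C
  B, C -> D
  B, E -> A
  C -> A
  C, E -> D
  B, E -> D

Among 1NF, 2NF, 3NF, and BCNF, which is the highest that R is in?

2NF

Candidate key: {B, E}. Prime attributes: {B, E}.
B, C -> D breaks BCNF: {B, C}⁺ = {A, B, C, D}, so {B, C} is not a superkey.
Because {D} is non-prime and the left side of B, C -> D is not a superkey, the relation is not in 3NF.
No non-prime attribute depends on a proper subset of any candidate key, so 2NF holds.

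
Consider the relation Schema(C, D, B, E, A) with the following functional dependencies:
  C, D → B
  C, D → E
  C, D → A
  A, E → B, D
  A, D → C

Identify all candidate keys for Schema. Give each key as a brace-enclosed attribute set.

{A, D}⁺ = {A, B, C, D, E} — all of the relation — so {A, D} is a candidate key.
{A, E}⁺ = {A, B, C, D, E} — all of the relation — so {A, E} is a candidate key.
{C, D}⁺ = {A, B, C, D, E} — all of the relation — so {C, D} is a candidate key.
These are minimal and exhaustive — every other superkey contains one of them.

{A, D}, {A, E}, {C, D}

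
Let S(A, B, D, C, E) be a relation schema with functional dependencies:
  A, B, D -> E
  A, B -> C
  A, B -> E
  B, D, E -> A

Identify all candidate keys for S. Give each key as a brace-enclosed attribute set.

{A, B, D}, {B, D, E}

Attributes never on any right-hand side: {B, D} — every candidate key must contain all of them.
{A, B, D} is a candidate key since {A, B, D}⁺ = {A, B, C, D, E} covers every attribute.
{B, D, E} is a candidate key since {B, D, E}⁺ = {A, B, C, D, E} covers every attribute.
These are minimal and exhaustive — every other superkey contains one of them.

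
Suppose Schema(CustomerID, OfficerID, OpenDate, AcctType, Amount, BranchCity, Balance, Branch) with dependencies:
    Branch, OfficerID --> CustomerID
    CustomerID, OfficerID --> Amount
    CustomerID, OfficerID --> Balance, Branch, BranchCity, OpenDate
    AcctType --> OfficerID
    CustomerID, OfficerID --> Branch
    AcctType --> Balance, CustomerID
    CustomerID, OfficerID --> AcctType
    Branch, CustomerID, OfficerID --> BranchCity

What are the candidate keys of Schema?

Closure of {AcctType} is {AcctType, Amount, Balance, Branch, BranchCity, CustomerID, OfficerID, OpenDate}, the whole schema; {AcctType} is a candidate key.
Closure of {Branch, OfficerID} is {AcctType, Amount, Balance, Branch, BranchCity, CustomerID, OfficerID, OpenDate}, the whole schema; {Branch, OfficerID} is a candidate key.
Closure of {CustomerID, OfficerID} is {AcctType, Amount, Balance, Branch, BranchCity, CustomerID, OfficerID, OpenDate}, the whole schema; {CustomerID, OfficerID} is a candidate key.
These are minimal and exhaustive — every other superkey contains one of them.

{AcctType}, {Branch, OfficerID}, {CustomerID, OfficerID}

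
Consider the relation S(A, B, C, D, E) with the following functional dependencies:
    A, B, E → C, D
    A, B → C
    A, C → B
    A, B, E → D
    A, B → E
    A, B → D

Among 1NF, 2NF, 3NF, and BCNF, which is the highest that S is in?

Candidate keys: {A, B}, {A, C}. Prime attributes: {A, B, C}.
The left-hand side of every FD is a superkey, so BCNF is satisfied.

BCNF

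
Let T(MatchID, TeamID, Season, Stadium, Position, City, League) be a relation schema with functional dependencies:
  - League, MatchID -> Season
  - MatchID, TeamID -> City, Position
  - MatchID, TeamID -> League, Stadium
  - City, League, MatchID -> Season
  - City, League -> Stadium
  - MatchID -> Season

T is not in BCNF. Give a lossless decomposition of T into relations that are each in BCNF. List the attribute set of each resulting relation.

Candidate key of the original relation: {MatchID, TeamID}.
Within {City, League, MatchID, Position, Season, Stadium, TeamID}: {League, MatchID}⁺ ∩ {City, League, MatchID, Position, Season, Stadium, TeamID} = {League, MatchID, Season}, not the whole set, so League, MatchID -> Season violates BCNF; decompose into {League, MatchID, Season} and {City, League, MatchID, Position, Stadium, TeamID}.
Within {League, MatchID, Season}: {MatchID}⁺ ∩ {League, MatchID, Season} = {MatchID, Season}, not the whole set, so MatchID -> Season violates BCNF; decompose into {MatchID, Season} and {League, MatchID}.
{MatchID, Season}: every determinant is a superkey — BCNF.
{League, MatchID}: every determinant is a superkey — BCNF.
Within {City, League, MatchID, Position, Stadium, TeamID}: {City, League, MatchID}⁺ ∩ {City, League, MatchID, Position, Stadium, TeamID} = {City, League, MatchID, Stadium}, not the whole set, so City, League, MatchID -> Stadium violates BCNF; decompose into {City, League, MatchID, Stadium} and {City, League, MatchID, Position, TeamID}.
Within {City, League, MatchID, Stadium}: {City, League}⁺ ∩ {City, League, MatchID, Stadium} = {City, League, Stadium}, not the whole set, so City, League -> Stadium violates BCNF; decompose into {City, League, Stadium} and {City, League, MatchID}.
{City, League, Stadium}: every determinant is a superkey — BCNF.
{City, League, MatchID}: every determinant is a superkey — BCNF.
{City, League, MatchID, Position, TeamID}: every determinant is a superkey — BCNF.

{City, League, MatchID, Position, TeamID}; {City, League, Stadium}; {MatchID, Season}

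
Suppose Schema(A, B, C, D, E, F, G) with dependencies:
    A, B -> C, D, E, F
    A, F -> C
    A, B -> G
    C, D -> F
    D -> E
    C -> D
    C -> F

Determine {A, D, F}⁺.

Start with {A, D, F}.
A, F -> C applies; add {C} → now {A, C, D, F}.
D -> E applies; add {E} → now {A, C, D, E, F}.
No further FD applies.

{A, C, D, E, F}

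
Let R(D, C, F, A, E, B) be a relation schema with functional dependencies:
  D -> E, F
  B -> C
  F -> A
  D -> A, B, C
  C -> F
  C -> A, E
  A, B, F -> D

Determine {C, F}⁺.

Start with {C, F}.
F -> A applies; add {A} → now {A, C, F}.
C -> A, E applies; add {E} → now {A, C, E, F}.
No further FD applies.

{A, C, E, F}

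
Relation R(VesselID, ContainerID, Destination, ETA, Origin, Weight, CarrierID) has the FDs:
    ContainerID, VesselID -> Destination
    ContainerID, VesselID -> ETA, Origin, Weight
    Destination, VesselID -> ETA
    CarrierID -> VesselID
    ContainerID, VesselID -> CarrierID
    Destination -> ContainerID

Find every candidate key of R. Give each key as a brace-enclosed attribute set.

{CarrierID, ContainerID} is a candidate key since {CarrierID, ContainerID}⁺ = {CarrierID, ContainerID, Destination, ETA, Origin, VesselID, Weight} covers every attribute.
{CarrierID, Destination} is a candidate key since {CarrierID, Destination}⁺ = {CarrierID, ContainerID, Destination, ETA, Origin, VesselID, Weight} covers every attribute.
{ContainerID, VesselID} is a candidate key since {ContainerID, VesselID}⁺ = {CarrierID, ContainerID, Destination, ETA, Origin, VesselID, Weight} covers every attribute.
{Destination, VesselID} is a candidate key since {Destination, VesselID}⁺ = {CarrierID, ContainerID, Destination, ETA, Origin, VesselID, Weight} covers every attribute.
Any other superkey properly contains one of these, so there are no further candidate keys.

{CarrierID, ContainerID}, {CarrierID, Destination}, {ContainerID, VesselID}, {Destination, VesselID}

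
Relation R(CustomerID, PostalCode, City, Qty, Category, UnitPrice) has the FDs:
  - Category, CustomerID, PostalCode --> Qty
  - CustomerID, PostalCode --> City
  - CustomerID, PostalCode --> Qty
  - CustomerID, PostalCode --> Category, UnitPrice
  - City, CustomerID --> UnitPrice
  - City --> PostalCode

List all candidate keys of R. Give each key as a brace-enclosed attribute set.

{City, CustomerID}, {CustomerID, PostalCode}

No FD produces {CustomerID}, so it must be in every candidate key.
{City, CustomerID}⁺ = {Category, City, CustomerID, PostalCode, Qty, UnitPrice}, which is every attribute, so {City, CustomerID} is a candidate key.
{CustomerID, PostalCode}⁺ = {Category, City, CustomerID, PostalCode, Qty, UnitPrice}, which is every attribute, so {CustomerID, PostalCode} is a candidate key.
Any other superkey properly contains one of these, so there are no further candidate keys.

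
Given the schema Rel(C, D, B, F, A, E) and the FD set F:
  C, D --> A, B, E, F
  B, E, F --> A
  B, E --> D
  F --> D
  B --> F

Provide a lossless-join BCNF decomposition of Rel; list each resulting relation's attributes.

Candidate keys of the original relation: {B, C}, {C, D}, {C, F}.
{A, B, C, D, E, F}: {B, E, F} determines {A, B, D, E, F} here but is not a superkey — split on B, E, F --> A, D, giving {A, B, D, E, F} and {B, C, E, F}.
{A, B, D, E, F}: {F} determines {D, F} here but is not a superkey — split on F --> D, giving {D, F} and {A, B, E, F}.
{D, F} is in BCNF.
{A, B, E, F}: {B} determines {B, F} here but is not a superkey — split on B --> F, giving {B, F} and {A, B, E}.
{B, F} is in BCNF.
{A, B, E} is in BCNF.
{B, C, E, F}: {B, E} determines {B, E, F} here but is not a superkey — split on B, E --> F, giving {B, E, F} and {B, C, E}.
{B, E, F}: {B} determines {B, F} here but is not a superkey — split on B --> F, giving {B, F} and {B, E}.
{B, F} is in BCNF.
{B, E} is in BCNF.
{B, C, E} is in BCNF.

{A, B, E}; {B, C, E}; {B, F}; {D, F}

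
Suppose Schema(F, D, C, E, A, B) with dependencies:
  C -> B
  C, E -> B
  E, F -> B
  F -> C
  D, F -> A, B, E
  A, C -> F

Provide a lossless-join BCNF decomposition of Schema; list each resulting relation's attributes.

{A, D, E, F}; {B, C}; {C, F}

Candidate keys of the original relation: {A, C, D}, {D, F}.
In {A, B, C, D, E, F}, {C} is not a superkey ({C}⁺ restricted to this set is {B, C}), so split on C -> B into {B, C} and {A, C, D, E, F}.
{B, C}: every determinant is a superkey — BCNF.
In {A, C, D, E, F}, {E, F} is not a superkey ({E, F}⁺ restricted to this set is {C, E, F}), so split on E, F -> C into {C, E, F} and {A, D, E, F}.
In {C, E, F}, {F} is not a superkey ({F}⁺ restricted to this set is {C, F}), so split on F -> C into {C, F} and {E, F}.
{C, F}: every determinant is a superkey — BCNF.
{E, F}: every determinant is a superkey — BCNF.
{A, D, E, F}: every determinant is a superkey — BCNF.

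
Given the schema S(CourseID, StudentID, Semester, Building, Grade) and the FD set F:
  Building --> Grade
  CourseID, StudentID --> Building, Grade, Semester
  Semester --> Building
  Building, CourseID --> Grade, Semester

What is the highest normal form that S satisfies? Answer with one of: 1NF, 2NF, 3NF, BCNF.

2NF

Candidate key: {CourseID, StudentID}. Prime attributes: {CourseID, StudentID}.
Building --> Grade: {Building}⁺ = {Building, Grade}, which is not all of the attributes, so the left side is not a superkey — BCNF is violated.
Building --> Grade has non-prime {Grade} on the right and a non-superkey on the left, so 3NF fails.
No proper subset of a key has a non-prime attribute in its closure, so there is no partial dependency; 2NF holds.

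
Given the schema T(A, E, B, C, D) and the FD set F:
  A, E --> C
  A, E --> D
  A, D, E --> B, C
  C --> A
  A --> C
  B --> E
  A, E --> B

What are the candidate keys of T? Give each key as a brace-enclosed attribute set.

{A, B}, {A, E}, {B, C}, {C, E}

{A, B}⁺ = {A, B, C, D, E} — all of the relation — so {A, B} is a candidate key.
{A, E}⁺ = {A, B, C, D, E} — all of the relation — so {A, E} is a candidate key.
{B, C}⁺ = {A, B, C, D, E} — all of the relation — so {B, C} is a candidate key.
{C, E}⁺ = {A, B, C, D, E} — all of the relation — so {C, E} is a candidate key.
No proper subset of any of these is a key, and no other minimal superkey exists.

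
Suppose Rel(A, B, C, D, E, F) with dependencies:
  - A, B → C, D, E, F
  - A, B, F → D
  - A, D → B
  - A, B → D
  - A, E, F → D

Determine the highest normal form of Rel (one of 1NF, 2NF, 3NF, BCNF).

BCNF

Candidate keys: {A, B}, {A, D}, {A, E, F}. Prime attributes: {A, B, D, E, F}.
Every FD has a superkey on the left, so the relation is in BCNF.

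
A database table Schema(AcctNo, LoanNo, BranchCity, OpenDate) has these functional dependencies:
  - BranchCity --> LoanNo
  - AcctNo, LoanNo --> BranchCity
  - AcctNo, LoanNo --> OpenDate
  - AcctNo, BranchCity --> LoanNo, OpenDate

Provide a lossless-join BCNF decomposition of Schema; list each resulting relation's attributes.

{AcctNo, BranchCity, OpenDate}; {BranchCity, LoanNo}

Candidate keys of the original relation: {AcctNo, BranchCity}, {AcctNo, LoanNo}.
{AcctNo, BranchCity, LoanNo, OpenDate}: {BranchCity} determines {BranchCity, LoanNo} here but is not a superkey — split on BranchCity --> LoanNo, giving {BranchCity, LoanNo} and {AcctNo, BranchCity, OpenDate}.
{BranchCity, LoanNo} has no BCNF violation.
{AcctNo, BranchCity, OpenDate} has no BCNF violation.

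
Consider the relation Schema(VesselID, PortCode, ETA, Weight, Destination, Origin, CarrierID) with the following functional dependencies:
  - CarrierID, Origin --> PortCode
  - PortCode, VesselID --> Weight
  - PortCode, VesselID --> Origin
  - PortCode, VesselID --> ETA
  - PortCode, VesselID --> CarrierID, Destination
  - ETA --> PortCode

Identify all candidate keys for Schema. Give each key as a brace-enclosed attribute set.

{CarrierID, Origin, VesselID}, {ETA, VesselID}, {PortCode, VesselID}

{VesselID} never appears on the right of any FD, so every key must include it.
{ETA, VesselID} is a candidate key since {ETA, VesselID}⁺ = {CarrierID, Destination, ETA, Origin, PortCode, VesselID, Weight} covers every attribute.
{PortCode, VesselID} is a candidate key since {PortCode, VesselID}⁺ = {CarrierID, Destination, ETA, Origin, PortCode, VesselID, Weight} covers every attribute.
{CarrierID, Origin, VesselID} is a candidate key since {CarrierID, Origin, VesselID}⁺ = {CarrierID, Destination, ETA, Origin, PortCode, VesselID, Weight} covers every attribute.
Any other superkey properly contains one of these, so there are no further candidate keys.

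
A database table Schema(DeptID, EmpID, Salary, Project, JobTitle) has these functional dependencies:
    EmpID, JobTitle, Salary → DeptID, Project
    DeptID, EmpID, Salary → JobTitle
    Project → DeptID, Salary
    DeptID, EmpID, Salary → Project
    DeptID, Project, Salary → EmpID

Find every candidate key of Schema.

{DeptID, EmpID, Salary}, {EmpID, JobTitle, Salary}, {Project}

Closure of {Project} is {DeptID, EmpID, JobTitle, Project, Salary}, the whole schema; {Project} is a candidate key.
Closure of {DeptID, EmpID, Salary} is {DeptID, EmpID, JobTitle, Project, Salary}, the whole schema; {DeptID, EmpID, Salary} is a candidate key.
Closure of {EmpID, JobTitle, Salary} is {DeptID, EmpID, JobTitle, Project, Salary}, the whole schema; {EmpID, JobTitle, Salary} is a candidate key.
No proper subset of any of these is a key, and no other minimal superkey exists.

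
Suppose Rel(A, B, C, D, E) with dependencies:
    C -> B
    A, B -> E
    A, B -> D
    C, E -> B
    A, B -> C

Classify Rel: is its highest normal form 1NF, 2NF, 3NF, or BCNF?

3NF

Candidate keys: {A, B}, {A, C}. Prime attributes: {A, B, C}.
C -> B breaks BCNF: {C}⁺ = {B, C}, so {C} is not a superkey.
Since {B} ⊆ prime attributes and every other non-superkey FD also has a prime right side, the schema is in 3NF.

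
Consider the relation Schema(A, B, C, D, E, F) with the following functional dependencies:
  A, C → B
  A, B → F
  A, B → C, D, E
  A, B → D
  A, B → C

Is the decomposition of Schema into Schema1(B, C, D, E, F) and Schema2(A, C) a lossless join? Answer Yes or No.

Common attributes: {C}; their closure is {C}.
Neither Schema1 nor Schema2 is contained in that closure, so the decomposition is lossy.

No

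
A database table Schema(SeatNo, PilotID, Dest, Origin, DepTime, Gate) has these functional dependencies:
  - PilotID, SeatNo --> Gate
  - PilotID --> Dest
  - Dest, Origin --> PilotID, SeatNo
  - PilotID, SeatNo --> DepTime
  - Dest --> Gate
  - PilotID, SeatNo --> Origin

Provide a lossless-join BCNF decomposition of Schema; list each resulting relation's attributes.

{DepTime, Origin, PilotID, SeatNo}; {Dest, Gate}; {Dest, PilotID}

Candidate keys of the original relation: {Dest, Origin}, {Origin, PilotID}, {PilotID, SeatNo}.
In {DepTime, Dest, Gate, Origin, PilotID, SeatNo}, {PilotID} is not a superkey ({PilotID}⁺ restricted to this set is {Dest, Gate, PilotID}), so split on PilotID --> Dest, Gate into {Dest, Gate, PilotID} and {DepTime, Origin, PilotID, SeatNo}.
In {Dest, Gate, PilotID}, {Dest} is not a superkey ({Dest}⁺ restricted to this set is {Dest, Gate}), so split on Dest --> Gate into {Dest, Gate} and {Dest, PilotID}.
{Dest, Gate} is in BCNF.
{Dest, PilotID} is in BCNF.
{DepTime, Origin, PilotID, SeatNo} is in BCNF.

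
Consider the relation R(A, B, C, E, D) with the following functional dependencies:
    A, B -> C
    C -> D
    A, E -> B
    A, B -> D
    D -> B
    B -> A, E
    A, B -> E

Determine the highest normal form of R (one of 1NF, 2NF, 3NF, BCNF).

BCNF

Candidate keys: {A, E}, {B}, {C}, {D}. Prime attributes: {A, B, C, D, E}.
Every FD has a superkey on the left, so the relation is in BCNF.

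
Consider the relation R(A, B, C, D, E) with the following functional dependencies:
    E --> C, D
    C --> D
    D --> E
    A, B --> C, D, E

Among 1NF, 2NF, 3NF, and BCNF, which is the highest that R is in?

Candidate key: {A, B}. Prime attributes: {A, B}.
E --> C, D: {E}⁺ = {C, D, E}, which is not all of the attributes, so the left side is not a superkey — BCNF is violated.
E --> C, D has non-prime {C, D} on the right and a non-superkey on the left, so 3NF fails.
No non-prime attribute depends on a proper subset of any candidate key, so 2NF holds.

2NF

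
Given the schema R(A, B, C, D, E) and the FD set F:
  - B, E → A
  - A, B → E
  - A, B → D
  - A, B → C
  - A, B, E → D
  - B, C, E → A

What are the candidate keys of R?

{A, B}, {B, E}

Attributes never on any right-hand side: {B} — every candidate key must contain it.
Closure of {A, B} is {A, B, C, D, E}, the whole schema; {A, B} is a candidate key.
Closure of {B, E} is {A, B, C, D, E}, the whole schema; {B, E} is a candidate key.
No proper subset of any of these is a key, and no other minimal superkey exists.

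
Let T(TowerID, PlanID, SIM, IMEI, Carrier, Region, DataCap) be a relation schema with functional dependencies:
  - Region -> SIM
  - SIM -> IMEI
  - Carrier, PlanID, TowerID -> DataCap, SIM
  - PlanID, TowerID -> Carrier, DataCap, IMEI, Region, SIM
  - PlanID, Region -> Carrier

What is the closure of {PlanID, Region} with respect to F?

Start with {PlanID, Region}.
Region -> SIM applies; add {SIM} → now {PlanID, Region, SIM}.
SIM -> IMEI applies; add {IMEI} → now {IMEI, PlanID, Region, SIM}.
PlanID, Region -> Carrier applies; add {Carrier} → now {Carrier, IMEI, PlanID, Region, SIM}.
No further FD applies.

{Carrier, IMEI, PlanID, Region, SIM}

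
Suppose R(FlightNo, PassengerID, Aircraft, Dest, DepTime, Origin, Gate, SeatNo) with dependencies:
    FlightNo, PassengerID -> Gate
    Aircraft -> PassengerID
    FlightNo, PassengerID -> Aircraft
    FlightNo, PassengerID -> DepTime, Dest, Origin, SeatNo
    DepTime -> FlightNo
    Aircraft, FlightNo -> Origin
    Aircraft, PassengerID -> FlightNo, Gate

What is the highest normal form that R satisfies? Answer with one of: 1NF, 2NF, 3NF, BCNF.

Candidate keys: {Aircraft}, {DepTime, PassengerID}, {FlightNo, PassengerID}. Prime attributes: {Aircraft, DepTime, FlightNo, PassengerID}.
DepTime -> FlightNo breaks BCNF: {DepTime}⁺ = {DepTime, FlightNo}, so {DepTime} is not a superkey.
Its right-hand attributes {FlightNo} are all prime, as are those of every other non-superkey FD — the relation is in 3NF.

3NF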